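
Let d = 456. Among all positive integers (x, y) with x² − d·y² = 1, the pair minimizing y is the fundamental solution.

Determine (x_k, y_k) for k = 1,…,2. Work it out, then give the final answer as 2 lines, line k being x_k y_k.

[21; 2,1,4,1,2,42] for √456; ℓ=6 ⇒ convergent index 5
k=0  a_k=21  p_k/q_k = 21/1
k=1  a_k=2  p_k/q_k = 43/2
k=2  a_k=1  p_k/q_k = 64/3
k=3  a_k=4  p_k/q_k = 299/14
k=4  a_k=1  p_k/q_k = 363/17
k=5  a_k=2  p_k/q_k = 1025/48
fundamental: x₁=1025, y₁=48  (since 1050625 − 456·2304 = 1)
(1025+48√456)^2 = 2101249 + 98400√456

1025 48
2101249 98400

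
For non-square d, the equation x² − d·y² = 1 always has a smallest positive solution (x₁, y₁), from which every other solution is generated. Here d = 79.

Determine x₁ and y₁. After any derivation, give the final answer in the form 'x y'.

√79 → a₀=8, period (1,7,1,16); ℓ=4 even so k=3
a_0=8:  p_0=8·1+0=8,  q_0=8·0+1=1
a_1=1:  p_1=1·8+1=9,  q_1=1·1+0=1
a_2=7:  p_2=7·9+8=71,  q_2=7·1+1=8
a_3=1:  p_3=1·71+9=80,  q_3=1·8+1=9
(x₁, y₁) = (80, 9);  80² − 79·9² = 1 ✓

80 9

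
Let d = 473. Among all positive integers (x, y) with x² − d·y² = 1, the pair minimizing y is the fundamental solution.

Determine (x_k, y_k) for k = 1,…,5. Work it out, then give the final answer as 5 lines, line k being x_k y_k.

87 4
15137 696
2633751 121100
458257537 21070704
79734177687 3666181396

[21; 1,2,1,42] for √473; ℓ=4 ⇒ convergent index 3
k=0  a_k=21  p_k/q_k = 21/1
…
k=2  a_k=2  p_k/q_k = 65/3
k=3  a_k=1  p_k/q_k = 87/4
→ (87, 4).  Check: 87²=7569, 473·4²=7568, difference 1.
(x_2, y_2) = (87·87 + 473·4·4, 87·4 + 4·87) = (15137, 696)
(x_3, y_3) = (87·15137 + 473·4·696, 87·696 + 4·15137) = (2633751, 121100)
(x_4, y_4) = (87·2633751 + 473·4·121100, 87·121100 + 4·2633751) = (458257537, 21070704)
(x_5, y_5) = (87·458257537 + 473·4·21070704, 87·21070704 + 4·458257537) = (79734177687, 3666181396)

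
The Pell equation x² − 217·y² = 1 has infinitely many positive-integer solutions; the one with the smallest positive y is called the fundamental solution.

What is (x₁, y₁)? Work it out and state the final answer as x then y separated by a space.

3844063 260952

√217 = [14; 1,2,1,2,1,…,2,1,28, …], period ℓ=16 (even) → k=15
i=0: a=14 ⇒ p=14, q=1
i=1: a=1 ⇒ p=15, q=1
i=2: a=2 ⇒ p=44, q=3
i=3: a=1 ⇒ p=59, q=4
i=4: a=2 ⇒ p=162, q=11
…
i=6: a=1 ⇒ p=383, q=26
…
i=8: a=4 ⇒ p=15055, q=1022
i=9: a=9 ⇒ p=139163, q=9447
i=10: a=1 ⇒ p=154218, q=10469
i=11: a=1 ⇒ p=293381, q=19916
i=12: a=2 ⇒ p=740980, q=50301
i=13: a=1 ⇒ p=1034361, q=70217
i=14: a=2 ⇒ p=2809702, q=190735
i=15: a=1 ⇒ p=3844063, q=260952
(x₁, y₁) = (3844063, 260952);  3844063² − 217·260952² = 1 ✓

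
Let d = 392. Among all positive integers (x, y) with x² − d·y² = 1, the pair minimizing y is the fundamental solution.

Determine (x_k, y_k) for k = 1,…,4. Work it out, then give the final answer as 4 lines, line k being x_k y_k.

99 5
19601 990
3880899 196015
768398401 38809980

[19; 1,3,1,38] for √392; ℓ=4 ⇒ convergent index 3
i=0: a=19 ⇒ p=19, q=1
i=1: a=1 ⇒ p=20, q=1
i=2: a=3 ⇒ p=79, q=4
i=3: a=1 ⇒ p=99, q=5
fundamental: x₁=99, y₁=5  (since 9801 − 392·25 = 1)
n=2: (99,5)∘(99,5) = (99·99+392·5·5, 99·5+5·99) = (19601,990)
n=3: (19601,990)∘(99,5) = (99·19601+392·5·990, 99·990+5·19601) = (3880899,196015)
n=4: (3880899,196015)∘(99,5) = (99·3880899+392·5·196015, 99·196015+5·3880899) = (768398401,38809980)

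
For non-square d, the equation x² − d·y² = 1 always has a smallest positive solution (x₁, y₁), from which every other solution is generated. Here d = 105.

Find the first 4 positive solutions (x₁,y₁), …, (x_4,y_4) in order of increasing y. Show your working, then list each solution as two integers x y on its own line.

d=105: √d = [10; 4,20] (ℓ=2, even), read p_1/q_1
k=0  a_k=10  p_k/q_k = 10/1
k=1  a_k=4  p_k/q_k = 41/4
fundamental: x₁=41, y₁=4  (since 1681 − 105·16 = 1)
(41+4√105)^2 = 3361 + 328√105
(41+4√105)^3 = 275561 + 26892√105
(41+4√105)^4 = 22592641 + 2204816√105

41 4
3361 328
275561 26892
22592641 2204816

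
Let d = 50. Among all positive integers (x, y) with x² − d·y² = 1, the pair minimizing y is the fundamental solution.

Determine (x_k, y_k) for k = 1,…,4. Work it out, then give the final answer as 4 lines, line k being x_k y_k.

99 14
19601 2772
3880899 548842
768398401 108667944

√50 = [7; 14, …], period ℓ=1 (odd) → k=1
k=0  a_k=7  p_k/q_k = 7/1
k=1  a_k=14  p_k/q_k = 99/14
(x₁, y₁) = (99, 14);  99² − 50·14² = 1 ✓
(99+14√50)^2 = 19601 + 2772√50
(99+14√50)^3 = 3880899 + 548842√50
(99+14√50)^4 = 768398401 + 108667944√50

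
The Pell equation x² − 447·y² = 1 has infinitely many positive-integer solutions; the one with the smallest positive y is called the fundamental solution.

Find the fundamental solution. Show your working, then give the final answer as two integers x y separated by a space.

148 7

[21; 7,42] for √447; ℓ=2 ⇒ convergent index 1
a_0=21:  p_0=21·1+0=21,  q_0=21·0+1=1
a_1=7:  p_1=7·21+1=148,  q_1=7·1+0=7
(x₁, y₁) = (148, 7);  148² − 447·7² = 1 ✓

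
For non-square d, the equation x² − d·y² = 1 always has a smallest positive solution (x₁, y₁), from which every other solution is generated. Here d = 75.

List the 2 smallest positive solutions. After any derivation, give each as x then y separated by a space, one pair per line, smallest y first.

26 3
1351 156

√75 = [8; 1,1,1,16, …], period ℓ=4 (even) → k=3
i=0: a=8 ⇒ p=8, q=1
i=1: a=1 ⇒ p=9, q=1
i=2: a=1 ⇒ p=17, q=2
i=3: a=1 ⇒ p=26, q=3
→ (26, 3).  Check: 26²=676, 75·3²=675, difference 1.
(x_2, y_2) = (26·26 + 75·3·3, 26·3 + 3·26) = (1351, 156)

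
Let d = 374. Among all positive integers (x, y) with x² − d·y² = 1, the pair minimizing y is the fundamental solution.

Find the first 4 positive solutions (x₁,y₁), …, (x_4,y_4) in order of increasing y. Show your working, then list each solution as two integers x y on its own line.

3365 174
22646449 1171020
152410598405 7880964426
1025723304619201 53038889415960

√374 → a₀=19, period (2,1,18,1,2,38); ℓ=6 even so k=5
i=0: a=19 ⇒ p=19, q=1
i=1: a=2 ⇒ p=39, q=2
…
i=3: a=18 ⇒ p=1083, q=56
i=4: a=1 ⇒ p=1141, q=59
i=5: a=2 ⇒ p=3365, q=174
(x₁, y₁) = (3365, 174);  3365² − 374·174² = 1 ✓
(3365+174√374)^2 = 22646449 + 1171020√374
(3365+174√374)^3 = 152410598405 + 7880964426√374
(3365+174√374)^4 = 1025723304619201 + 53038889415960√374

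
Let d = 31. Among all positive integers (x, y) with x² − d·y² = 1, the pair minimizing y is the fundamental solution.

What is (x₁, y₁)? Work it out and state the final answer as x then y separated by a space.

√31 → a₀=5, period (1,1,3,5,3,1,1,10); ℓ=8 even so k=7
k=0  a_k=5  p_k/q_k = 5/1
…
k=2  a_k=1  p_k/q_k = 11/2
k=3  a_k=3  p_k/q_k = 39/7
…
k=5  a_k=3  p_k/q_k = 657/118
k=6  a_k=1  p_k/q_k = 863/155
k=7  a_k=1  p_k/q_k = 1520/273
(x₁, y₁) = (1520, 273);  1520² − 31·273² = 1 ✓

1520 273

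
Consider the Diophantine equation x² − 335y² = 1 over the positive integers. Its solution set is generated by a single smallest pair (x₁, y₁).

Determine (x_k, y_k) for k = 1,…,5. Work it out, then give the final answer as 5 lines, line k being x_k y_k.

604 33
729631 39864
881393644 48155679
1064722792321 58172020368
1286184251730124 70271752448865

d=335: √d = [18; 3,3,3,36] (ℓ=4, even), read p_3/q_3
i=0: a=18 ⇒ p=18, q=1
…
i=2: a=3 ⇒ p=183, q=10
i=3: a=3 ⇒ p=604, q=33
fundamental: x₁=604, y₁=33  (since 364816 − 335·1089 = 1)
(604+33√335)^2 = 729631 + 39864√335
(604+33√335)^3 = 881393644 + 48155679√335
(604+33√335)^4 = 1064722792321 + 58172020368√335
(604+33√335)^5 = 1286184251730124 + 70271752448865√335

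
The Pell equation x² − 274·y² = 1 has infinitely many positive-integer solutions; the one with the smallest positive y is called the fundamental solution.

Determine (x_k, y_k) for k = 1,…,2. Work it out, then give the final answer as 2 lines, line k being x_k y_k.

3959299 239190
31352097142801 1894049455620

d=274: √d = [16; 1,1,4,4,1,1,32] (ℓ=7, odd), read p_13/q_13
a_0=16:  p_0=16·1+0=16,  q_0=16·0+1=1
…
a_3=4:  p_3=4·33+17=149,  q_3=4·2+1=9
a_4=4:  p_4=4·149+33=629,  q_4=4·9+2=38
…
a_6=1:  p_6=1·778+629=1407,  q_6=1·47+38=85
a_7=32:  p_7=32·1407+778=45802,  q_7=32·85+47=2767
a_8=1:  p_8=1·45802+1407=47209,  q_8=1·2767+85=2852
…
a_12=1:  p_12=1·1770023+419253=2189276,  q_12=1·106931+25328=132259
a_13=1:  p_13=1·2189276+1770023=3959299,  q_13=1·132259+106931=239190
→ (3959299, 239190).  Check: 3959299²=15676048571401, 274·239190²=15676048571400, difference 1.
(3959299+239190√274)^2 = 31352097142801 + 1894049455620√274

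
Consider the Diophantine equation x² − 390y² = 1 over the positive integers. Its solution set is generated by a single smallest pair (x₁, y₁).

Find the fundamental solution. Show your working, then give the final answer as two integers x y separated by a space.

79 4

√390 → a₀=19, period (1,2,1,38); ℓ=4 even so k=3
i=0: a=19 ⇒ p=19, q=1
…
i=2: a=2 ⇒ p=59, q=3
i=3: a=1 ⇒ p=79, q=4
fundamental: x₁=79, y₁=4  (since 6241 − 390·16 = 1)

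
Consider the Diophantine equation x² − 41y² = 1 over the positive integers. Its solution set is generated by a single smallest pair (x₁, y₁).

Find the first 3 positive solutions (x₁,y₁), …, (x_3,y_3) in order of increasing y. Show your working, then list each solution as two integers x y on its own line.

2049 320
8396801 1311360
34410088449 5373952960

√41 → a₀=6, period (2,2,12); ℓ=3 odd so k=5
i=0: a=6 ⇒ p=6, q=1
i=1: a=2 ⇒ p=13, q=2
…
i=3: a=12 ⇒ p=397, q=62
i=4: a=2 ⇒ p=826, q=129
i=5: a=2 ⇒ p=2049, q=320
fundamental: x₁=2049, y₁=320  (since 4198401 − 41·102400 = 1)
k=2:  x_2 = 2049·2049+41·320·320 = 8396801,  y_2 = 2049·320+320·2049 = 1311360
k=3:  x_3 = 2049·8396801+41·320·1311360 = 34410088449,  y_3 = 2049·1311360+320·8396801 = 5373952960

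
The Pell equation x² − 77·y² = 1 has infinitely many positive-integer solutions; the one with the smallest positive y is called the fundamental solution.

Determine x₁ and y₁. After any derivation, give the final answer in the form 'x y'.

[8; 1,3,2,3,1,16] for √77; ℓ=6 ⇒ convergent index 5
k=0  a_k=8  p_k/q_k = 8/1
k=1  a_k=1  p_k/q_k = 9/1
k=2  a_k=3  p_k/q_k = 35/4
…
k=4  a_k=3  p_k/q_k = 272/31
k=5  a_k=1  p_k/q_k = 351/40
(x₁, y₁) = (351, 40);  351² − 77·40² = 1 ✓

351 40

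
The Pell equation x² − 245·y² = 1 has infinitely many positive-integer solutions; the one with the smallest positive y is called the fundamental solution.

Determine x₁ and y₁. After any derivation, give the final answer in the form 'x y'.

51841 3312

√245 → a₀=15, period (1,1,1,7,6,7,1,1,1,30); ℓ=10 even so k=9
step 0: (15, 1)  from 15·(1,0) + (0,1)
…
step 2: (31, 2)  from 1·(16,1) + (15,1)
…
step 4: (360, 23)  from 7·(47,3) + (31,2)
step 5: (2207, 141)  from 6·(360,23) + (47,3)
step 6: (15809, 1010)  from 7·(2207,141) + (360,23)
…
step 8: (33825, 2161)  from 1·(18016,1151) + (15809,1010)
step 9: (51841, 3312)  from 1·(33825,2161) + (18016,1151)
fundamental: x₁=51841, y₁=3312  (since 2687489281 − 245·10969344 = 1)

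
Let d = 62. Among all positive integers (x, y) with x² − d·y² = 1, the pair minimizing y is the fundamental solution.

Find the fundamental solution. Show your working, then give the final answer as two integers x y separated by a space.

63 8

√62 = [7; 1,6,1,14, …], period ℓ=4 (even) → k=3
step 0: (7, 1)  from 7·(1,0) + (0,1)
…
step 2: (55, 7)  from 6·(8,1) + (7,1)
step 3: (63, 8)  from 1·(55,7) + (8,1)
fundamental: x₁=63, y₁=8  (since 3969 − 62·64 = 1)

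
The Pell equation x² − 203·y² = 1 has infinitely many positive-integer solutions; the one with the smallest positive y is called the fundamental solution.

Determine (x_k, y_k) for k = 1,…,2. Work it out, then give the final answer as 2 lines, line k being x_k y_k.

57 4
6497 456

d=203: √d = [14; 4,28] (ℓ=2, even), read p_1/q_1
a_0=14:  p_0=14·1+0=14,  q_0=14·0+1=1
a_1=4:  p_1=4·14+1=57,  q_1=4·1+0=4
→ (57, 4).  Check: 57²=3249, 203·4²=3248, difference 1.
k=2:  x_2 = 57·57+203·4·4 = 6497,  y_2 = 57·4+4·57 = 456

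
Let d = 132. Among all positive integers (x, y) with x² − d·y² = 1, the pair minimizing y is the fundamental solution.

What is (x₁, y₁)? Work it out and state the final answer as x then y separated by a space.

d=132: √d = [11; 2,22] (ℓ=2, even), read p_1/q_1
step 0: (11, 1)  from 11·(1,0) + (0,1)
step 1: (23, 2)  from 2·(11,1) + (1,0)
→ (23, 2).  Check: 23²=529, 132·2²=528, difference 1.

23 2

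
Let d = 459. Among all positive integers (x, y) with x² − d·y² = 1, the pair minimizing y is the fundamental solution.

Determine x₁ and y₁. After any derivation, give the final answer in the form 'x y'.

499850 23331

[21; 2,2,1,4,21,4,1,2,2,42] for √459; ℓ=10 ⇒ convergent index 9
a_0=21:  p_0=21·1+0=21,  q_0=21·0+1=1
…
a_2=2:  p_2=2·43+21=107,  q_2=2·2+1=5
…
a_8=2:  p_8=2·75692+60695=212079,  q_8=2·3533+2833=9899
a_9=2:  p_9=2·212079+75692=499850,  q_9=2·9899+3533=23331
fundamental: x₁=499850, y₁=23331  (since 249850022500 − 459·544335561 = 1)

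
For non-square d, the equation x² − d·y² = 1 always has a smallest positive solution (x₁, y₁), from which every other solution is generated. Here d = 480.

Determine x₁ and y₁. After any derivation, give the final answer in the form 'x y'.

241 11

[21; 1,9,1,42] for √480; ℓ=4 ⇒ convergent index 3
a_0=21:  p_0=21·1+0=21,  q_0=21·0+1=1
a_1=1:  p_1=1·21+1=22,  q_1=1·1+0=1
a_2=9:  p_2=9·22+21=219,  q_2=9·1+1=10
a_3=1:  p_3=1·219+22=241,  q_3=1·10+1=11
(x₁, y₁) = (241, 11);  241² − 480·11² = 1 ✓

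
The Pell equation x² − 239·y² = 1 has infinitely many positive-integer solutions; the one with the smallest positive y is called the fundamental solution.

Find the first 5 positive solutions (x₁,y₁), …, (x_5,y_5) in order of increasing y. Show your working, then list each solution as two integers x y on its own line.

6195120 400729
76759023628799 4965128484960
951062724926484326640 61519133559490389671
11783895416893046404284364801 762236829394135240588726080
146005292350203948217495381647615600 9444297253032328704218497935069529

√239 → a₀=15, period (2,5,1,2,4,15,4,2,1,5,2,30); ℓ=12 even so k=11
a_0=15:  p_0=15·1+0=15,  q_0=15·0+1=1
a_1=2:  p_1=2·15+1=31,  q_1=2·1+0=2
…
a_3=1:  p_3=1·170+31=201,  q_3=1·11+2=13
a_4=2:  p_4=2·201+170=572,  q_4=2·13+11=37
…
a_7=4:  p_7=4·37907+2489=154117,  q_7=4·2452+161=9969
a_8=2:  p_8=2·154117+37907=346141,  q_8=2·9969+2452=22390
a_9=1:  p_9=1·346141+154117=500258,  q_9=1·22390+9969=32359
a_10=5:  p_10=5·500258+346141=2847431,  q_10=5·32359+22390=184185
a_11=2:  p_11=2·2847431+500258=6195120,  q_11=2·184185+32359=400729
(x₁, y₁) = (6195120, 400729);  6195120² − 239·400729² = 1 ✓
(6195120+400729√239)^2 = 76759023628799 + 4965128484960√239
(6195120+400729√239)^3 = 951062724926484326640 + 61519133559490389671√239
(6195120+400729√239)^4 = 11783895416893046404284364801 + 762236829394135240588726080√239
(6195120+400729√239)^5 = 146005292350203948217495381647615600 + 9444297253032328704218497935069529√239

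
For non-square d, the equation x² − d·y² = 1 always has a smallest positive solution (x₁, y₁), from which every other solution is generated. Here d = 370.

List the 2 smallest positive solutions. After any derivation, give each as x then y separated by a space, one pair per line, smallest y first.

[19; 4,4,38] for √370; ℓ=3 ⇒ convergent index 5
step 0: (19, 1)  from 19·(1,0) + (0,1)
step 1: (77, 4)  from 4·(19,1) + (1,0)
…
step 3: (12503, 650)  from 38·(327,17) + (77,4)
step 4: (50339, 2617)  from 4·(12503,650) + (327,17)
step 5: (213859, 11118)  from 4·(50339,2617) + (12503,650)
→ (213859, 11118).  Check: 213859²=45735671881, 370·11118²=45735671880, difference 1.
k=2:  x_2 = 213859·213859+370·11118·11118 = 91471343761,  y_2 = 213859·11118+11118·213859 = 4755368724

213859 11118
91471343761 4755368724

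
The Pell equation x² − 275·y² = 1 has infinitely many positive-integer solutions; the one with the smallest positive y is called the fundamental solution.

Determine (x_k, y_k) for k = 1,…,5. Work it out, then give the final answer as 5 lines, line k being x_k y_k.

199 12
79201 4776
31521799 1900836
12545596801 756527952
4993116004999 301096224060

[16; 1,1,2,1,1,32] for √275; ℓ=6 ⇒ convergent index 5
a_0=16:  p_0=16·1+0=16,  q_0=16·0+1=1
a_1=1:  p_1=1·16+1=17,  q_1=1·1+0=1
…
a_3=2:  p_3=2·33+17=83,  q_3=2·2+1=5
a_4=1:  p_4=1·83+33=116,  q_4=1·5+2=7
a_5=1:  p_5=1·116+83=199,  q_5=1·7+5=12
→ (199, 12).  Check: 199²=39601, 275·12²=39600, difference 1.
n=2: (199,12)∘(199,12) = (199·199+275·12·12, 199·12+12·199) = (79201,4776)
n=3: (79201,4776)∘(199,12) = (199·79201+275·12·4776, 199·4776+12·79201) = (31521799,1900836)
n=4: (31521799,1900836)∘(199,12) = (199·31521799+275·12·1900836, 199·1900836+12·31521799) = (12545596801,756527952)
n=5: (12545596801,756527952)∘(199,12) = (199·12545596801+275·12·756527952, 199·756527952+12·12545596801) = (4993116004999,301096224060)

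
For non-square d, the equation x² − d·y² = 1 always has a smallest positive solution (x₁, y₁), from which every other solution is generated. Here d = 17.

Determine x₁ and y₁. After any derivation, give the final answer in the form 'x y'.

33 8

√17 → a₀=4, period (8); ℓ=1 odd so k=1
i=0: a=4 ⇒ p=4, q=1
i=1: a=8 ⇒ p=33, q=8
→ (33, 8).  Check: 33²=1089, 17·8²=1088, difference 1.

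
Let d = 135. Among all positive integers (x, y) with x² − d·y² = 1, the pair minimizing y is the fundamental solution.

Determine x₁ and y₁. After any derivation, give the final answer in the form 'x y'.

244 21

d=135: √d = [11; 1,1,1,1,1,1,1,22] (ℓ=8, even), read p_7/q_7
i=0: a=11 ⇒ p=11, q=1
i=1: a=1 ⇒ p=12, q=1
i=2: a=1 ⇒ p=23, q=2
i=3: a=1 ⇒ p=35, q=3
i=4: a=1 ⇒ p=58, q=5
i=5: a=1 ⇒ p=93, q=8
i=6: a=1 ⇒ p=151, q=13
i=7: a=1 ⇒ p=244, q=21
(x₁, y₁) = (244, 21);  244² − 135·21² = 1 ✓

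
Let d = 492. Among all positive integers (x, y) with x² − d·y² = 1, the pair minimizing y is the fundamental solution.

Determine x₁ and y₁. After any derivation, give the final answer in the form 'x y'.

√492 → a₀=22, period (5,1,1,10,1,1,5,44); ℓ=8 even so k=7
step 0: (22, 1)  from 22·(1,0) + (0,1)
…
step 3: (244, 11)  from 1·(133,6) + (111,5)
step 4: (2573, 116)  from 10·(244,11) + (133,6)
step 5: (2817, 127)  from 1·(2573,116) + (244,11)
step 6: (5390, 243)  from 1·(2817,127) + (2573,116)
step 7: (29767, 1342)  from 5·(5390,243) + (2817,127)
fundamental: x₁=29767, y₁=1342  (since 886074289 − 492·1800964 = 1)

29767 1342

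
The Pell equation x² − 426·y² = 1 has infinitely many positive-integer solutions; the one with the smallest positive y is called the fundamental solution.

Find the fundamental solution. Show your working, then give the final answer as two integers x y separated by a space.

d=426: √d = [20; 1,1,1,3,2,6,2,3,1,1,1,40] (ℓ=12, even), read p_11/q_11
step 0: (20, 1)  from 20·(1,0) + (0,1)
…
step 5: (516, 25)  from 2·(227,11) + (62,3)
…
step 7: (7162, 347)  from 2·(3323,161) + (516,25)
step 8: (24809, 1202)  from 3·(7162,347) + (3323,161)
…
step 10: (56780, 2751)  from 1·(31971,1549) + (24809,1202)
step 11: (88751, 4300)  from 1·(56780,2751) + (31971,1549)
→ (88751, 4300).  Check: 88751²=7876740001, 426·4300²=7876740000, difference 1.

88751 4300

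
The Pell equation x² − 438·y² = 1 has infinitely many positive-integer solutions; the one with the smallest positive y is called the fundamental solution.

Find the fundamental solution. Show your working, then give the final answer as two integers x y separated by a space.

√438 → a₀=20, period (1,12,1,40); ℓ=4 even so k=3
k=0  a_k=20  p_k/q_k = 20/1
…
k=2  a_k=12  p_k/q_k = 272/13
k=3  a_k=1  p_k/q_k = 293/14
(x₁, y₁) = (293, 14);  293² − 438·14² = 1 ✓

293 14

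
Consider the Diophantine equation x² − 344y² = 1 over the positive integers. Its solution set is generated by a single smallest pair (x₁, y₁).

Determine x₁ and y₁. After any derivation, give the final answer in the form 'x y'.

10405 561

d=344: √d = [18; 1,1,4,1,3,1,4,1,1,36] (ℓ=10, even), read p_9/q_9
k=0  a_k=18  p_k/q_k = 18/1
…
k=3  a_k=4  p_k/q_k = 167/9
k=4  a_k=1  p_k/q_k = 204/11
k=5  a_k=3  p_k/q_k = 779/42
…
k=8  a_k=1  p_k/q_k = 5694/307
k=9  a_k=1  p_k/q_k = 10405/561
→ (10405, 561).  Check: 10405²=108264025, 344·561²=108264024, difference 1.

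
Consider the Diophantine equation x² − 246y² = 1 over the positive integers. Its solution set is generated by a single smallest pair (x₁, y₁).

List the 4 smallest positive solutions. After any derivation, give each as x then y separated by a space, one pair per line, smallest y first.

√246 = [15; 1,2,5,1,14,1,5,2,1,30, …], period ℓ=10 (even) → k=9
k=0  a_k=15  p_k/q_k = 15/1
…
k=2  a_k=2  p_k/q_k = 47/3
k=3  a_k=5  p_k/q_k = 251/16
k=4  a_k=1  p_k/q_k = 298/19
k=5  a_k=14  p_k/q_k = 4423/282
k=6  a_k=1  p_k/q_k = 4721/301
…
k=8  a_k=2  p_k/q_k = 60777/3875
k=9  a_k=1  p_k/q_k = 88805/5662
(x₁, y₁) = (88805, 5662);  88805² − 246·5662² = 1 ✓
k=2:  x_2 = 88805·88805+246·5662·5662 = 15772656049,  y_2 = 88805·5662+5662·88805 = 1005627820
k=3:  x_3 = 88805·15772656049+246·5662·1005627820 = 2801381440774085,  y_3 = 88805·1005627820+5662·15772656049 = 178609557104538
k=4:  x_4 = 88805·2801381440774085+246·5662·178609557104538 = 497553357680112580801,  y_4 = 88805·178609557104538+5662·2801381440774085 = 31722843436331366360

88805 5662
15772656049 1005627820
2801381440774085 178609557104538
497553357680112580801 31722843436331366360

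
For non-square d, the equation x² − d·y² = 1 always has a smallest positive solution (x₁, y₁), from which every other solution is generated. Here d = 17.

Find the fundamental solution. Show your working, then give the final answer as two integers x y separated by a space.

[4; 8] for √17; ℓ=1 ⇒ convergent index 1
k=0  a_k=4  p_k/q_k = 4/1
k=1  a_k=8  p_k/q_k = 33/8
(x₁, y₁) = (33, 8);  33² − 17·8² = 1 ✓

33 8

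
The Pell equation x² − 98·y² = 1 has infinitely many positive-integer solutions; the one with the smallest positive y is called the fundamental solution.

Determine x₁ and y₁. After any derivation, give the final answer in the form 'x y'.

99 10

d=98: √d = [9; 1,8,1,18] (ℓ=4, even), read p_3/q_3
i=0: a=9 ⇒ p=9, q=1
i=1: a=1 ⇒ p=10, q=1
i=2: a=8 ⇒ p=89, q=9
i=3: a=1 ⇒ p=99, q=10
(x₁, y₁) = (99, 10);  99² − 98·10² = 1 ✓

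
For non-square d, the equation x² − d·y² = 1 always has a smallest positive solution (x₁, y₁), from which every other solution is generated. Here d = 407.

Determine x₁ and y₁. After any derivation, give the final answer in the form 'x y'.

2663 132

√407 → a₀=20, period (5,1,2,1,5,40); ℓ=6 even so k=5
i=0: a=20 ⇒ p=20, q=1
i=1: a=5 ⇒ p=101, q=5
i=2: a=1 ⇒ p=121, q=6
i=3: a=2 ⇒ p=343, q=17
i=4: a=1 ⇒ p=464, q=23
i=5: a=5 ⇒ p=2663, q=132
fundamental: x₁=2663, y₁=132  (since 7091569 − 407·17424 = 1)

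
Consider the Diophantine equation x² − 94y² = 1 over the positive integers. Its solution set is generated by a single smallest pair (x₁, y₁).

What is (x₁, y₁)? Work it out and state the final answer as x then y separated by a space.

[9; 1,2,3,1,1,…,2,1,18] for √94; ℓ=16 ⇒ convergent index 15
i=0: a=9 ⇒ p=9, q=1
i=1: a=1 ⇒ p=10, q=1
i=2: a=2 ⇒ p=29, q=3
…
i=4: a=1 ⇒ p=126, q=13
i=5: a=1 ⇒ p=223, q=23
…
i=8: a=8 ⇒ p=12953, q=1336
i=9: a=1 ⇒ p=14417, q=1487
i=10: a=5 ⇒ p=85038, q=8771
…
i=12: a=1 ⇒ p=184493, q=19029
i=13: a=3 ⇒ p=652934, q=67345
i=14: a=2 ⇒ p=1490361, q=153719
i=15: a=1 ⇒ p=2143295, q=221064
(x₁, y₁) = (2143295, 221064);  2143295² − 94·221064² = 1 ✓

2143295 221064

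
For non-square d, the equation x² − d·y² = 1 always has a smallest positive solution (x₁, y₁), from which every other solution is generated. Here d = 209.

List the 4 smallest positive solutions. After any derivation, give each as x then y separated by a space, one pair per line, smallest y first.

46551 3220
4333991201 299788440
403503248748951 27910903337660
37566959460690844801 2598560922243032880

[14; 2,5,3,2,3,5,2,28] for √209; ℓ=8 ⇒ convergent index 7
i=0: a=14 ⇒ p=14, q=1
i=1: a=2 ⇒ p=29, q=2
…
i=3: a=3 ⇒ p=506, q=35
i=4: a=2 ⇒ p=1171, q=81
…
i=6: a=5 ⇒ p=21266, q=1471
i=7: a=2 ⇒ p=46551, q=3220
(x₁, y₁) = (46551, 3220);  46551² − 209·3220² = 1 ✓
(x_2, y_2) = (46551·46551 + 209·3220·3220, 46551·3220 + 3220·46551) = (4333991201, 299788440)
(x_3, y_3) = (46551·4333991201 + 209·3220·299788440, 46551·299788440 + 3220·4333991201) = (403503248748951, 27910903337660)
(x_4, y_4) = (46551·403503248748951 + 209·3220·27910903337660, 46551·27910903337660 + 3220·403503248748951) = (37566959460690844801, 2598560922243032880)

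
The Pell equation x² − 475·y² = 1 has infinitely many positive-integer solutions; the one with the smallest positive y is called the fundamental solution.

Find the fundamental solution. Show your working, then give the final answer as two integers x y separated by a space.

[21; 1,3,1,6,2,6,1,3,1,42] for √475; ℓ=10 ⇒ convergent index 9
step 0: (21, 1)  from 21·(1,0) + (0,1)
step 1: (22, 1)  from 1·(21,1) + (1,0)
…
step 4: (741, 34)  from 6·(109,5) + (87,4)
step 5: (1591, 73)  from 2·(741,34) + (109,5)
step 6: (10287, 472)  from 6·(1591,73) + (741,34)
step 7: (11878, 545)  from 1·(10287,472) + (1591,73)
step 8: (45921, 2107)  from 3·(11878,545) + (10287,472)
step 9: (57799, 2652)  from 1·(45921,2107) + (11878,545)
→ (57799, 2652).  Check: 57799²=3340724401, 475·2652²=3340724400, difference 1.

57799 2652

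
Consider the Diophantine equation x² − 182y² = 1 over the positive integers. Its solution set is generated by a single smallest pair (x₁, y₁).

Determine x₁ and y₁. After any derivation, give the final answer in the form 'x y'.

27 2

[13; 2,26] for √182; ℓ=2 ⇒ convergent index 1
k=0  a_k=13  p_k/q_k = 13/1
k=1  a_k=2  p_k/q_k = 27/2
(x₁, y₁) = (27, 2);  27² − 182·2² = 1 ✓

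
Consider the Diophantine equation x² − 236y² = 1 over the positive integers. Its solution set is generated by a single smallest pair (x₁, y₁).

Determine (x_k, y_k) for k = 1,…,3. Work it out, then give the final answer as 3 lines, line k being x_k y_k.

561799 36570
631236232801 41089978860
709255768702176199 46168618067101710

√236 = [15; 2,1,3,5,1,6,1,5,3,1,2,30, …], period ℓ=12 (even) → k=11
a_0=15:  p_0=15·1+0=15,  q_0=15·0+1=1
a_1=2:  p_1=2·15+1=31,  q_1=2·1+0=2
a_2=1:  p_2=1·31+15=46,  q_2=1·2+1=3
a_3=3:  p_3=3·46+31=169,  q_3=3·3+2=11
a_4=5:  p_4=5·169+46=891,  q_4=5·11+3=58
…
a_6=6:  p_6=6·1060+891=7251,  q_6=6·69+58=472
…
a_8=5:  p_8=5·8311+7251=48806,  q_8=5·541+472=3177
a_9=3:  p_9=3·48806+8311=154729,  q_9=3·3177+541=10072
a_10=1:  p_10=1·154729+48806=203535,  q_10=1·10072+3177=13249
a_11=2:  p_11=2·203535+154729=561799,  q_11=2·13249+10072=36570
(x₁, y₁) = (561799, 36570);  561799² − 236·36570² = 1 ✓
n=2: (561799,36570)∘(561799,36570) = (561799·561799+236·36570·36570, 561799·36570+36570·561799) = (631236232801,41089978860)
n=3: (631236232801,41089978860)∘(561799,36570) = (561799·631236232801+236·36570·41089978860, 561799·41089978860+36570·631236232801) = (709255768702176199,46168618067101710)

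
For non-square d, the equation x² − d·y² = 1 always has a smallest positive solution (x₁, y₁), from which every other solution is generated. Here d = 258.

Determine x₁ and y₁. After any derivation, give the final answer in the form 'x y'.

257 16

d=258: √d = [16; 16,32] (ℓ=2, even), read p_1/q_1
i=0: a=16 ⇒ p=16, q=1
i=1: a=16 ⇒ p=257, q=16
→ (257, 16).  Check: 257²=66049, 258·16²=66048, difference 1.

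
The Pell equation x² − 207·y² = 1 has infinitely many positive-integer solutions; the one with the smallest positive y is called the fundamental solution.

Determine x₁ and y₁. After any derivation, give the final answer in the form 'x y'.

√207 = [14; 2,1,1,2,1,1,2,28, …], period ℓ=8 (even) → k=7
k=0  a_k=14  p_k/q_k = 14/1
…
k=2  a_k=1  p_k/q_k = 43/3
…
k=4  a_k=2  p_k/q_k = 187/13
…
k=6  a_k=1  p_k/q_k = 446/31
k=7  a_k=2  p_k/q_k = 1151/80
(x₁, y₁) = (1151, 80);  1151² − 207·80² = 1 ✓

1151 80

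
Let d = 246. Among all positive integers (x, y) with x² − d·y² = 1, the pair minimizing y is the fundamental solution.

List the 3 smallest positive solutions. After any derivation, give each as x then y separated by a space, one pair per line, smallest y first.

√246 = [15; 1,2,5,1,14,1,5,2,1,30, …], period ℓ=10 (even) → k=9
a_0=15:  p_0=15·1+0=15,  q_0=15·0+1=1
a_1=1:  p_1=1·15+1=16,  q_1=1·1+0=1
…
a_3=5:  p_3=5·47+16=251,  q_3=5·3+1=16
a_4=1:  p_4=1·251+47=298,  q_4=1·16+3=19
a_5=14:  p_5=14·298+251=4423,  q_5=14·19+16=282
a_6=1:  p_6=1·4423+298=4721,  q_6=1·282+19=301
a_7=5:  p_7=5·4721+4423=28028,  q_7=5·301+282=1787
a_8=2:  p_8=2·28028+4721=60777,  q_8=2·1787+301=3875
a_9=1:  p_9=1·60777+28028=88805,  q_9=1·3875+1787=5662
fundamental: x₁=88805, y₁=5662  (since 7886328025 − 246·32058244 = 1)
k=2:  x_2 = 88805·88805+246·5662·5662 = 15772656049,  y_2 = 88805·5662+5662·88805 = 1005627820
k=3:  x_3 = 88805·15772656049+246·5662·1005627820 = 2801381440774085,  y_3 = 88805·1005627820+5662·15772656049 = 178609557104538

88805 5662
15772656049 1005627820
2801381440774085 178609557104538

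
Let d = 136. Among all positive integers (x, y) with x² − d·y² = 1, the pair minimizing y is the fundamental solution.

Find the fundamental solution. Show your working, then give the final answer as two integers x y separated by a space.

35 3

[11; 1,1,1,22] for √136; ℓ=4 ⇒ convergent index 3
step 0: (11, 1)  from 11·(1,0) + (0,1)
step 1: (12, 1)  from 1·(11,1) + (1,0)
step 2: (23, 2)  from 1·(12,1) + (11,1)
step 3: (35, 3)  from 1·(23,2) + (12,1)
(x₁, y₁) = (35, 3);  35² − 136·3² = 1 ✓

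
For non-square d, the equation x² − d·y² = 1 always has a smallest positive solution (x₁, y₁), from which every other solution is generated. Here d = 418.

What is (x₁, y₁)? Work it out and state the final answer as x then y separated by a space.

33857 1656

√418 → a₀=20, period (2,4,20,4,2,40); ℓ=6 even so k=5
i=0: a=20 ⇒ p=20, q=1
…
i=2: a=4 ⇒ p=184, q=9
…
i=4: a=4 ⇒ p=15068, q=737
i=5: a=2 ⇒ p=33857, q=1656
(x₁, y₁) = (33857, 1656);  33857² − 418·1656² = 1 ✓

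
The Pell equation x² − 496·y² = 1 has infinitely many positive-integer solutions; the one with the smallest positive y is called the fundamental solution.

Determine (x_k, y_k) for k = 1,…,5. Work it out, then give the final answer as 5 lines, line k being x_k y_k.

d=496: √d = [22; 3,1,2,4,1,…,1,3,44] (ℓ=16, even), read p_15/q_15
i=0: a=22 ⇒ p=22, q=1
…
i=2: a=1 ⇒ p=89, q=4
i=3: a=2 ⇒ p=245, q=11
…
i=6: a=1 ⇒ p=2383, q=107
…
i=8: a=2 ⇒ p=14543, q=653
i=9: a=2 ⇒ p=35166, q=1579
i=10: a=1 ⇒ p=49709, q=2232
i=11: a=1 ⇒ p=84875, q=3811
…
i=14: a=1 ⇒ p=1252502, q=56239
i=15: a=3 ⇒ p=4620799, q=207480
fundamental: x₁=4620799, y₁=207480  (since 21351783398401 − 496·43047950400 = 1)
(x_2, y_2) = (4620799·4620799 + 496·207480·207480, 4620799·207480 + 207480·4620799) = (42703566796801, 1917446753040)
(x_3, y_3) = (4620799·42703566796801 + 496·207480·1917446753040, 4620799·1917446753040 + 207480·42703566796801) = (394649197502177907199, 17720272078000750440)
(x_4, y_4) = (4620799·394649197502177907199 + 496·207480·17720272078000750440, 4620799·17720272078000750440 + 207480·394649197502177907199) = (3647189234337689639247667201, 163763630995505661818050080)
(x_5, y_5) = (4620799·3647189234337689639247667201 + 496·207480·163763630995505661818050080, 4620799·163763630995505661818050080 + 207480·3647189234337689639247667201) = (33705856733676329245494460531519999, 1513437644680785412974289982477400)

4620799 207480
42703566796801 1917446753040
394649197502177907199 17720272078000750440
3647189234337689639247667201 163763630995505661818050080
33705856733676329245494460531519999 1513437644680785412974289982477400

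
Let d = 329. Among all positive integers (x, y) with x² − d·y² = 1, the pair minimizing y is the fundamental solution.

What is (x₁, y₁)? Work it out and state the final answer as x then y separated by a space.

d=329: √d = [18; 7,4,2,1,1,4,1,1,2,4,7,36] (ℓ=12, even), read p_11/q_11
k=0  a_k=18  p_k/q_k = 18/1
…
k=5  a_k=1  p_k/q_k = 2884/159
k=6  a_k=4  p_k/q_k = 13241/730
…
k=10  a_k=4  p_k/q_k = 328794/18127
k=11  a_k=7  p_k/q_k = 2376415/131016
→ (2376415, 131016).  Check: 2376415²=5647348252225, 329·131016²=5647348252224, difference 1.

2376415 131016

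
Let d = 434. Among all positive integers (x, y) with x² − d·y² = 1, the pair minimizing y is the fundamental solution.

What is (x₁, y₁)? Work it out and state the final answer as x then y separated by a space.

125 6

[20; 1,4,1,40] for √434; ℓ=4 ⇒ convergent index 3
k=0  a_k=20  p_k/q_k = 20/1
k=1  a_k=1  p_k/q_k = 21/1
k=2  a_k=4  p_k/q_k = 104/5
k=3  a_k=1  p_k/q_k = 125/6
fundamental: x₁=125, y₁=6  (since 15625 − 434·36 = 1)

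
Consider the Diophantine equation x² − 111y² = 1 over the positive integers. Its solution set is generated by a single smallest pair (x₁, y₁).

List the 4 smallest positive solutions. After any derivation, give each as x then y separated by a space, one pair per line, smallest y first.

d=111: √d = [10; 1,1,6,1,1,20] (ℓ=6, even), read p_5/q_5
a_0=10:  p_0=10·1+0=10,  q_0=10·0+1=1
…
a_2=1:  p_2=1·11+10=21,  q_2=1·1+1=2
a_3=6:  p_3=6·21+11=137,  q_3=6·2+1=13
a_4=1:  p_4=1·137+21=158,  q_4=1·13+2=15
a_5=1:  p_5=1·158+137=295,  q_5=1·15+13=28
→ (295, 28).  Check: 295²=87025, 111·28²=87024, difference 1.
(x_2, y_2) = (295·295 + 111·28·28, 295·28 + 28·295) = (174049, 16520)
(x_3, y_3) = (295·174049 + 111·28·16520, 295·16520 + 28·174049) = (102688615, 9746772)
(x_4, y_4) = (295·102688615 + 111·28·9746772, 295·9746772 + 28·102688615) = (60586108801, 5750578960)

295 28
174049 16520
102688615 9746772
60586108801 5750578960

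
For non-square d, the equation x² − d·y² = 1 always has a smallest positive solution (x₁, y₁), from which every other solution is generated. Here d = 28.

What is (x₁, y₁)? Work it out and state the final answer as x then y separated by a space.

[5; 3,2,3,10] for √28; ℓ=4 ⇒ convergent index 3
k=0  a_k=5  p_k/q_k = 5/1
…
k=2  a_k=2  p_k/q_k = 37/7
k=3  a_k=3  p_k/q_k = 127/24
fundamental: x₁=127, y₁=24  (since 16129 − 28·576 = 1)

127 24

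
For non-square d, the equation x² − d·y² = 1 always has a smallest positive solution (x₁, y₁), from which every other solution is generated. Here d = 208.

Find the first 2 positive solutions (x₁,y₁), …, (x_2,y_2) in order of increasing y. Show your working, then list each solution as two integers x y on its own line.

649 45
842401 58410

d=208: √d = [14; 2,2,1,2,2,28] (ℓ=6, even), read p_5/q_5
a_0=14:  p_0=14·1+0=14,  q_0=14·0+1=1
…
a_4=2:  p_4=2·101+72=274,  q_4=2·7+5=19
a_5=2:  p_5=2·274+101=649,  q_5=2·19+7=45
fundamental: x₁=649, y₁=45  (since 421201 − 208·2025 = 1)
(x_2, y_2) = (649·649 + 208·45·45, 649·45 + 45·649) = (842401, 58410)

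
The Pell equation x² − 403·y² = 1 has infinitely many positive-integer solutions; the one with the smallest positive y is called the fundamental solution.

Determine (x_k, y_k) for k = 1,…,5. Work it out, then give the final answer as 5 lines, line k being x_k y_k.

669878 33369
897473069767 44706317964
1202394930058086974 59895557730143415
1610915821914004898868577 80245432842261314788776
2158234137903017152358511160238 107509300122956754498421235241

[20; 13,2,1,3,1,3,1,2,13,40] for √403; ℓ=10 ⇒ convergent index 9
a_0=20:  p_0=20·1+0=20,  q_0=20·0+1=1
a_1=13:  p_1=13·20+1=261,  q_1=13·1+0=13
…
a_3=1:  p_3=1·542+261=803,  q_3=1·27+13=40
…
a_5=1:  p_5=1·2951+803=3754,  q_5=1·147+40=187
a_6=3:  p_6=3·3754+2951=14213,  q_6=3·187+147=708
a_7=1:  p_7=1·14213+3754=17967,  q_7=1·708+187=895
a_8=2:  p_8=2·17967+14213=50147,  q_8=2·895+708=2498
a_9=13:  p_9=13·50147+17967=669878,  q_9=13·2498+895=33369
→ (669878, 33369).  Check: 669878²=448736534884, 403·33369²=448736534883, difference 1.
(669878+33369√403)^2 = 897473069767 + 44706317964√403
(669878+33369√403)^3 = 1202394930058086974 + 59895557730143415√403
(669878+33369√403)^4 = 1610915821914004898868577 + 80245432842261314788776√403
(669878+33369√403)^5 = 2158234137903017152358511160238 + 107509300122956754498421235241√403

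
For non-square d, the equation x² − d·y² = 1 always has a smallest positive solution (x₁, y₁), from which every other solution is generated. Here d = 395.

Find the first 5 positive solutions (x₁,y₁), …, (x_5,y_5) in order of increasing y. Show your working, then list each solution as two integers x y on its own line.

√395 = [19; 1,6,1,38, …], period ℓ=4 (even) → k=3
step 0: (19, 1)  from 19·(1,0) + (0,1)
step 1: (20, 1)  from 1·(19,1) + (1,0)
step 2: (139, 7)  from 6·(20,1) + (19,1)
step 3: (159, 8)  from 1·(139,7) + (20,1)
fundamental: x₁=159, y₁=8  (since 25281 − 395·64 = 1)
k=2:  x_2 = 159·159+395·8·8 = 50561,  y_2 = 159·8+8·159 = 2544
k=3:  x_3 = 159·50561+395·8·2544 = 16078239,  y_3 = 159·2544+8·50561 = 808984
k=4:  x_4 = 159·16078239+395·8·808984 = 5112829441,  y_4 = 159·808984+8·16078239 = 257254368
k=5:  x_5 = 159·5112829441+395·8·257254368 = 1625863683999,  y_5 = 159·257254368+8·5112829441 = 81806080040

159 8
50561 2544
16078239 808984
5112829441 257254368
1625863683999 81806080040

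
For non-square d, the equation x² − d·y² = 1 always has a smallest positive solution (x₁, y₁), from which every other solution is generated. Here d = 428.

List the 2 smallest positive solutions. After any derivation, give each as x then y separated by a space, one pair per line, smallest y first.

1850887 89466
6851565373537 331182912684

√428 → a₀=20, period (1,2,4,1,5,10,5,1,4,2,1,40); ℓ=12 even so k=11
k=0  a_k=20  p_k/q_k = 20/1
…
k=3  a_k=4  p_k/q_k = 269/13
k=4  a_k=1  p_k/q_k = 331/16
k=5  a_k=5  p_k/q_k = 1924/93
…
k=7  a_k=5  p_k/q_k = 99779/4823
…
k=9  a_k=4  p_k/q_k = 577179/27899
k=10  a_k=2  p_k/q_k = 1273708/61567
k=11  a_k=1  p_k/q_k = 1850887/89466
(x₁, y₁) = (1850887, 89466);  1850887² − 428·89466² = 1 ✓
k=2:  x_2 = 1850887·1850887+428·89466·89466 = 6851565373537,  y_2 = 1850887·89466+89466·1850887 = 331182912684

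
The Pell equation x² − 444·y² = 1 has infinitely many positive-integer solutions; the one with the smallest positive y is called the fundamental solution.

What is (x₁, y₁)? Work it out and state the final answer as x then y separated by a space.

295 14

√444 = [21; 14,42, …], period ℓ=2 (even) → k=1
k=0  a_k=21  p_k/q_k = 21/1
k=1  a_k=14  p_k/q_k = 295/14
fundamental: x₁=295, y₁=14  (since 87025 − 444·196 = 1)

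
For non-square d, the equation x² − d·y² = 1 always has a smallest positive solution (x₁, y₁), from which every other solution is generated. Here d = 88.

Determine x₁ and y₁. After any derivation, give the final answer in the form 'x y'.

197 21

√88 = [9; 2,1,1,1,2,18, …], period ℓ=6 (even) → k=5
step 0: (9, 1)  from 9·(1,0) + (0,1)
…
step 3: (47, 5)  from 1·(28,3) + (19,2)
step 4: (75, 8)  from 1·(47,5) + (28,3)
step 5: (197, 21)  from 2·(75,8) + (47,5)
→ (197, 21).  Check: 197²=38809, 88·21²=38808, difference 1.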